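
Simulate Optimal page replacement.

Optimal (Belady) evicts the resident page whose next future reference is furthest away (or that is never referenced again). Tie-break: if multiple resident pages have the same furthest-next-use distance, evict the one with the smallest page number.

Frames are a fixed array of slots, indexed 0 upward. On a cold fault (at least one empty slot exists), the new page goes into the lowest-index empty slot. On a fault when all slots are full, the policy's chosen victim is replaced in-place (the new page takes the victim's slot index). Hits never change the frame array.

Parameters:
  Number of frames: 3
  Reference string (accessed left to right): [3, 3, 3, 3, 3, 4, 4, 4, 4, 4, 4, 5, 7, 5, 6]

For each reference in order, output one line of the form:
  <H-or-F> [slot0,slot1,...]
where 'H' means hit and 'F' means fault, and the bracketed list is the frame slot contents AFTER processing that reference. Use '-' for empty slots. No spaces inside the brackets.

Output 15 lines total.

F [3,-,-]
H [3,-,-]
H [3,-,-]
H [3,-,-]
H [3,-,-]
F [3,4,-]
H [3,4,-]
H [3,4,-]
H [3,4,-]
H [3,4,-]
H [3,4,-]
F [3,4,5]
F [7,4,5]
H [7,4,5]
F [7,6,5]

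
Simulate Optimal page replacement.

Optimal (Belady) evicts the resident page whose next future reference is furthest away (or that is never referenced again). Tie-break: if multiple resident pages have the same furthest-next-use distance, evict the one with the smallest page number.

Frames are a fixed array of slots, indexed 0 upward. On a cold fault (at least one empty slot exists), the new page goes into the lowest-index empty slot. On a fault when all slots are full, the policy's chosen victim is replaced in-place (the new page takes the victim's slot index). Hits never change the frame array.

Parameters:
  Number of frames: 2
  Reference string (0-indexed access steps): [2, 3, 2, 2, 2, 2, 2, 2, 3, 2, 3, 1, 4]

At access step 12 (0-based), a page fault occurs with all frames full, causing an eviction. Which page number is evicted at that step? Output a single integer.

Answer: 1

Derivation:
Step 0: ref 2 -> FAULT, frames=[2,-]
Step 1: ref 3 -> FAULT, frames=[2,3]
Step 2: ref 2 -> HIT, frames=[2,3]
Step 3: ref 2 -> HIT, frames=[2,3]
Step 4: ref 2 -> HIT, frames=[2,3]
Step 5: ref 2 -> HIT, frames=[2,3]
Step 6: ref 2 -> HIT, frames=[2,3]
Step 7: ref 2 -> HIT, frames=[2,3]
Step 8: ref 3 -> HIT, frames=[2,3]
Step 9: ref 2 -> HIT, frames=[2,3]
Step 10: ref 3 -> HIT, frames=[2,3]
Step 11: ref 1 -> FAULT, evict 2, frames=[1,3]
Step 12: ref 4 -> FAULT, evict 1, frames=[4,3]
At step 12: evicted page 1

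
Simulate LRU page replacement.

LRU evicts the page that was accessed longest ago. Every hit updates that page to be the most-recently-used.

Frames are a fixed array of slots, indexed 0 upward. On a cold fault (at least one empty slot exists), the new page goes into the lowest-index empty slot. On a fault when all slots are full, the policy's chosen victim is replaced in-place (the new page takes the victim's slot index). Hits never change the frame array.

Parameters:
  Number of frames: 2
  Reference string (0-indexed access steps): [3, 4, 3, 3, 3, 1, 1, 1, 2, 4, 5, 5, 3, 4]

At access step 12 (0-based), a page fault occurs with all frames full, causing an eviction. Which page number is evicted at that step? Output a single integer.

Step 0: ref 3 -> FAULT, frames=[3,-]
Step 1: ref 4 -> FAULT, frames=[3,4]
Step 2: ref 3 -> HIT, frames=[3,4]
Step 3: ref 3 -> HIT, frames=[3,4]
Step 4: ref 3 -> HIT, frames=[3,4]
Step 5: ref 1 -> FAULT, evict 4, frames=[3,1]
Step 6: ref 1 -> HIT, frames=[3,1]
Step 7: ref 1 -> HIT, frames=[3,1]
Step 8: ref 2 -> FAULT, evict 3, frames=[2,1]
Step 9: ref 4 -> FAULT, evict 1, frames=[2,4]
Step 10: ref 5 -> FAULT, evict 2, frames=[5,4]
Step 11: ref 5 -> HIT, frames=[5,4]
Step 12: ref 3 -> FAULT, evict 4, frames=[5,3]
At step 12: evicted page 4

Answer: 4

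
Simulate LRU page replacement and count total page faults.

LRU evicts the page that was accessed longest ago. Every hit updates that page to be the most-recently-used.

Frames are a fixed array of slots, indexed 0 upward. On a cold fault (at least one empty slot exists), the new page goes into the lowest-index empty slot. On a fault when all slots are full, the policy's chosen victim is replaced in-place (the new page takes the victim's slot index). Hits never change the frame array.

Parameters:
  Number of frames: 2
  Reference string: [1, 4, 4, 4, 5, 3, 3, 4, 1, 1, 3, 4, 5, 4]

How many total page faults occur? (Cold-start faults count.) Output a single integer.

Answer: 9

Derivation:
Step 0: ref 1 → FAULT, frames=[1,-]
Step 1: ref 4 → FAULT, frames=[1,4]
Step 2: ref 4 → HIT, frames=[1,4]
Step 3: ref 4 → HIT, frames=[1,4]
Step 4: ref 5 → FAULT (evict 1), frames=[5,4]
Step 5: ref 3 → FAULT (evict 4), frames=[5,3]
Step 6: ref 3 → HIT, frames=[5,3]
Step 7: ref 4 → FAULT (evict 5), frames=[4,3]
Step 8: ref 1 → FAULT (evict 3), frames=[4,1]
Step 9: ref 1 → HIT, frames=[4,1]
Step 10: ref 3 → FAULT (evict 4), frames=[3,1]
Step 11: ref 4 → FAULT (evict 1), frames=[3,4]
Step 12: ref 5 → FAULT (evict 3), frames=[5,4]
Step 13: ref 4 → HIT, frames=[5,4]
Total faults: 9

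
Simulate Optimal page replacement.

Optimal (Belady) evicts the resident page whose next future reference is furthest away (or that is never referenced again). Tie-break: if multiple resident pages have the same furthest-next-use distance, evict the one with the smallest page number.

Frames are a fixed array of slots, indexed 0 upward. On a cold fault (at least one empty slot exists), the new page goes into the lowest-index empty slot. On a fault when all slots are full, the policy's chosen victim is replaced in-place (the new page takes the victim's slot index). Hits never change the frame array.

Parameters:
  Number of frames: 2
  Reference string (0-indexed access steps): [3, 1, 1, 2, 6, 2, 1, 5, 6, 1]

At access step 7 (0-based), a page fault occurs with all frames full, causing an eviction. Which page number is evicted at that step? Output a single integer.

Answer: 1

Derivation:
Step 0: ref 3 -> FAULT, frames=[3,-]
Step 1: ref 1 -> FAULT, frames=[3,1]
Step 2: ref 1 -> HIT, frames=[3,1]
Step 3: ref 2 -> FAULT, evict 3, frames=[2,1]
Step 4: ref 6 -> FAULT, evict 1, frames=[2,6]
Step 5: ref 2 -> HIT, frames=[2,6]
Step 6: ref 1 -> FAULT, evict 2, frames=[1,6]
Step 7: ref 5 -> FAULT, evict 1, frames=[5,6]
At step 7: evicted page 1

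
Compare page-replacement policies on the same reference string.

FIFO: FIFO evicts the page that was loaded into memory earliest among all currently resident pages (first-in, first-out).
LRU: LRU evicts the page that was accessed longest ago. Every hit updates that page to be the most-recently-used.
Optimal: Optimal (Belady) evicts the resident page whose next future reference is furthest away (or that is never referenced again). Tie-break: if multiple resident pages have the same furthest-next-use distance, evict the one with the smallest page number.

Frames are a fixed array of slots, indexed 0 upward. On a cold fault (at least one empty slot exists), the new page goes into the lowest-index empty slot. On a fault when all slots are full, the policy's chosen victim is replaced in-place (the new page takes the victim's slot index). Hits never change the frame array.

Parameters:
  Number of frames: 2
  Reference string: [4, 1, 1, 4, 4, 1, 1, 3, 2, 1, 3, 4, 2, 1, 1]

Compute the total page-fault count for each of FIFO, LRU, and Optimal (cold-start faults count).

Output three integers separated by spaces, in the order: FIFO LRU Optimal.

--- FIFO ---
  step 0: ref 4 -> FAULT, frames=[4,-] (faults so far: 1)
  step 1: ref 1 -> FAULT, frames=[4,1] (faults so far: 2)
  step 2: ref 1 -> HIT, frames=[4,1] (faults so far: 2)
  step 3: ref 4 -> HIT, frames=[4,1] (faults so far: 2)
  step 4: ref 4 -> HIT, frames=[4,1] (faults so far: 2)
  step 5: ref 1 -> HIT, frames=[4,1] (faults so far: 2)
  step 6: ref 1 -> HIT, frames=[4,1] (faults so far: 2)
  step 7: ref 3 -> FAULT, evict 4, frames=[3,1] (faults so far: 3)
  step 8: ref 2 -> FAULT, evict 1, frames=[3,2] (faults so far: 4)
  step 9: ref 1 -> FAULT, evict 3, frames=[1,2] (faults so far: 5)
  step 10: ref 3 -> FAULT, evict 2, frames=[1,3] (faults so far: 6)
  step 11: ref 4 -> FAULT, evict 1, frames=[4,3] (faults so far: 7)
  step 12: ref 2 -> FAULT, evict 3, frames=[4,2] (faults so far: 8)
  step 13: ref 1 -> FAULT, evict 4, frames=[1,2] (faults so far: 9)
  step 14: ref 1 -> HIT, frames=[1,2] (faults so far: 9)
  FIFO total faults: 9
--- LRU ---
  step 0: ref 4 -> FAULT, frames=[4,-] (faults so far: 1)
  step 1: ref 1 -> FAULT, frames=[4,1] (faults so far: 2)
  step 2: ref 1 -> HIT, frames=[4,1] (faults so far: 2)
  step 3: ref 4 -> HIT, frames=[4,1] (faults so far: 2)
  step 4: ref 4 -> HIT, frames=[4,1] (faults so far: 2)
  step 5: ref 1 -> HIT, frames=[4,1] (faults so far: 2)
  step 6: ref 1 -> HIT, frames=[4,1] (faults so far: 2)
  step 7: ref 3 -> FAULT, evict 4, frames=[3,1] (faults so far: 3)
  step 8: ref 2 -> FAULT, evict 1, frames=[3,2] (faults so far: 4)
  step 9: ref 1 -> FAULT, evict 3, frames=[1,2] (faults so far: 5)
  step 10: ref 3 -> FAULT, evict 2, frames=[1,3] (faults so far: 6)
  step 11: ref 4 -> FAULT, evict 1, frames=[4,3] (faults so far: 7)
  step 12: ref 2 -> FAULT, evict 3, frames=[4,2] (faults so far: 8)
  step 13: ref 1 -> FAULT, evict 4, frames=[1,2] (faults so far: 9)
  step 14: ref 1 -> HIT, frames=[1,2] (faults so far: 9)
  LRU total faults: 9
--- Optimal ---
  step 0: ref 4 -> FAULT, frames=[4,-] (faults so far: 1)
  step 1: ref 1 -> FAULT, frames=[4,1] (faults so far: 2)
  step 2: ref 1 -> HIT, frames=[4,1] (faults so far: 2)
  step 3: ref 4 -> HIT, frames=[4,1] (faults so far: 2)
  step 4: ref 4 -> HIT, frames=[4,1] (faults so far: 2)
  step 5: ref 1 -> HIT, frames=[4,1] (faults so far: 2)
  step 6: ref 1 -> HIT, frames=[4,1] (faults so far: 2)
  step 7: ref 3 -> FAULT, evict 4, frames=[3,1] (faults so far: 3)
  step 8: ref 2 -> FAULT, evict 3, frames=[2,1] (faults so far: 4)
  step 9: ref 1 -> HIT, frames=[2,1] (faults so far: 4)
  step 10: ref 3 -> FAULT, evict 1, frames=[2,3] (faults so far: 5)
  step 11: ref 4 -> FAULT, evict 3, frames=[2,4] (faults so far: 6)
  step 12: ref 2 -> HIT, frames=[2,4] (faults so far: 6)
  step 13: ref 1 -> FAULT, evict 2, frames=[1,4] (faults so far: 7)
  step 14: ref 1 -> HIT, frames=[1,4] (faults so far: 7)
  Optimal total faults: 7

Answer: 9 9 7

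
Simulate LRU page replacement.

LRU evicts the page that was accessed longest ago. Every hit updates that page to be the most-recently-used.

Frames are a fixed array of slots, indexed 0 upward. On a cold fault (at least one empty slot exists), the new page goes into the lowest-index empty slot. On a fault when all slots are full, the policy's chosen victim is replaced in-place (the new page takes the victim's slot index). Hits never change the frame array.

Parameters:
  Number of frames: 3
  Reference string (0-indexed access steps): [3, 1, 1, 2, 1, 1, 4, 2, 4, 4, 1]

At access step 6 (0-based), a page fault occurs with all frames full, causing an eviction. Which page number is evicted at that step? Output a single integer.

Step 0: ref 3 -> FAULT, frames=[3,-,-]
Step 1: ref 1 -> FAULT, frames=[3,1,-]
Step 2: ref 1 -> HIT, frames=[3,1,-]
Step 3: ref 2 -> FAULT, frames=[3,1,2]
Step 4: ref 1 -> HIT, frames=[3,1,2]
Step 5: ref 1 -> HIT, frames=[3,1,2]
Step 6: ref 4 -> FAULT, evict 3, frames=[4,1,2]
At step 6: evicted page 3

Answer: 3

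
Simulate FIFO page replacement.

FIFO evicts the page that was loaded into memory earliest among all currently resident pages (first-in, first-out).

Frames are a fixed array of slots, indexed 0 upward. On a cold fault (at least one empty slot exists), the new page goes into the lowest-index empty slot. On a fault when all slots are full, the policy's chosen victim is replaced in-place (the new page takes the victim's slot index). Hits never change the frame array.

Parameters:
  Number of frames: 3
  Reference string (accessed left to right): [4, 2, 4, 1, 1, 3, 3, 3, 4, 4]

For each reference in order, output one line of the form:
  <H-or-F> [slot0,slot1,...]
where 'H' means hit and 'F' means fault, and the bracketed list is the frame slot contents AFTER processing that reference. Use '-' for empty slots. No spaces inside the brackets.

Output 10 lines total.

F [4,-,-]
F [4,2,-]
H [4,2,-]
F [4,2,1]
H [4,2,1]
F [3,2,1]
H [3,2,1]
H [3,2,1]
F [3,4,1]
H [3,4,1]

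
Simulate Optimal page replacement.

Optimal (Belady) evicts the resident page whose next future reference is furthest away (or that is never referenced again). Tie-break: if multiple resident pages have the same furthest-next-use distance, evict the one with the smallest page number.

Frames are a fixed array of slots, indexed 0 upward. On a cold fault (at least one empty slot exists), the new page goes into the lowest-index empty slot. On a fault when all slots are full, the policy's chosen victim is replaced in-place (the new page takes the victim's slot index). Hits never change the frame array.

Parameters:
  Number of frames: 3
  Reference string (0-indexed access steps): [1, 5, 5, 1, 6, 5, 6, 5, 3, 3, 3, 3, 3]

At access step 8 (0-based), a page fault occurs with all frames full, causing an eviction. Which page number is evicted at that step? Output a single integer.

Answer: 1

Derivation:
Step 0: ref 1 -> FAULT, frames=[1,-,-]
Step 1: ref 5 -> FAULT, frames=[1,5,-]
Step 2: ref 5 -> HIT, frames=[1,5,-]
Step 3: ref 1 -> HIT, frames=[1,5,-]
Step 4: ref 6 -> FAULT, frames=[1,5,6]
Step 5: ref 5 -> HIT, frames=[1,5,6]
Step 6: ref 6 -> HIT, frames=[1,5,6]
Step 7: ref 5 -> HIT, frames=[1,5,6]
Step 8: ref 3 -> FAULT, evict 1, frames=[3,5,6]
At step 8: evicted page 1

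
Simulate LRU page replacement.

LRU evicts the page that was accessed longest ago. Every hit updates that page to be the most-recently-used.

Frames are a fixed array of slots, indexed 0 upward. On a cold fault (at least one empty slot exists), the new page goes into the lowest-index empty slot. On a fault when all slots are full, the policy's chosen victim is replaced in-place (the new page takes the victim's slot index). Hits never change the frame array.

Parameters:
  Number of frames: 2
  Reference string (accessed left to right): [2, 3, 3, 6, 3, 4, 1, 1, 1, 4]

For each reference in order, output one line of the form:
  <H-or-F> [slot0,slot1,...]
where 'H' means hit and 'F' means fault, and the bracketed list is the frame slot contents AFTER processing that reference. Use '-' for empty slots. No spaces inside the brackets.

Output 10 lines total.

F [2,-]
F [2,3]
H [2,3]
F [6,3]
H [6,3]
F [4,3]
F [4,1]
H [4,1]
H [4,1]
H [4,1]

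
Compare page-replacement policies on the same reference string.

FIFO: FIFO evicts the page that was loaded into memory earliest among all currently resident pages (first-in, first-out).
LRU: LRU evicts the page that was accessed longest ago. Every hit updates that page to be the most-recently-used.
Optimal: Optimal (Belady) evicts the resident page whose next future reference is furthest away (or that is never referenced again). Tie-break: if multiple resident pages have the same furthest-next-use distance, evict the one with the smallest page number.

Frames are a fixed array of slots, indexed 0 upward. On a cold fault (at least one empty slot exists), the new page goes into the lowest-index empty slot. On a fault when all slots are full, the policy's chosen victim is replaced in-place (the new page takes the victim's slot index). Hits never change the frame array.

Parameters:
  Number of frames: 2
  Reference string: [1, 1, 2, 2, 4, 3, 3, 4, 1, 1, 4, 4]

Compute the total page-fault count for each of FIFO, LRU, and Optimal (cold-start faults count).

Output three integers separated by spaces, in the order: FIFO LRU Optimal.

--- FIFO ---
  step 0: ref 1 -> FAULT, frames=[1,-] (faults so far: 1)
  step 1: ref 1 -> HIT, frames=[1,-] (faults so far: 1)
  step 2: ref 2 -> FAULT, frames=[1,2] (faults so far: 2)
  step 3: ref 2 -> HIT, frames=[1,2] (faults so far: 2)
  step 4: ref 4 -> FAULT, evict 1, frames=[4,2] (faults so far: 3)
  step 5: ref 3 -> FAULT, evict 2, frames=[4,3] (faults so far: 4)
  step 6: ref 3 -> HIT, frames=[4,3] (faults so far: 4)
  step 7: ref 4 -> HIT, frames=[4,3] (faults so far: 4)
  step 8: ref 1 -> FAULT, evict 4, frames=[1,3] (faults so far: 5)
  step 9: ref 1 -> HIT, frames=[1,3] (faults so far: 5)
  step 10: ref 4 -> FAULT, evict 3, frames=[1,4] (faults so far: 6)
  step 11: ref 4 -> HIT, frames=[1,4] (faults so far: 6)
  FIFO total faults: 6
--- LRU ---
  step 0: ref 1 -> FAULT, frames=[1,-] (faults so far: 1)
  step 1: ref 1 -> HIT, frames=[1,-] (faults so far: 1)
  step 2: ref 2 -> FAULT, frames=[1,2] (faults so far: 2)
  step 3: ref 2 -> HIT, frames=[1,2] (faults so far: 2)
  step 4: ref 4 -> FAULT, evict 1, frames=[4,2] (faults so far: 3)
  step 5: ref 3 -> FAULT, evict 2, frames=[4,3] (faults so far: 4)
  step 6: ref 3 -> HIT, frames=[4,3] (faults so far: 4)
  step 7: ref 4 -> HIT, frames=[4,3] (faults so far: 4)
  step 8: ref 1 -> FAULT, evict 3, frames=[4,1] (faults so far: 5)
  step 9: ref 1 -> HIT, frames=[4,1] (faults so far: 5)
  step 10: ref 4 -> HIT, frames=[4,1] (faults so far: 5)
  step 11: ref 4 -> HIT, frames=[4,1] (faults so far: 5)
  LRU total faults: 5
--- Optimal ---
  step 0: ref 1 -> FAULT, frames=[1,-] (faults so far: 1)
  step 1: ref 1 -> HIT, frames=[1,-] (faults so far: 1)
  step 2: ref 2 -> FAULT, frames=[1,2] (faults so far: 2)
  step 3: ref 2 -> HIT, frames=[1,2] (faults so far: 2)
  step 4: ref 4 -> FAULT, evict 2, frames=[1,4] (faults so far: 3)
  step 5: ref 3 -> FAULT, evict 1, frames=[3,4] (faults so far: 4)
  step 6: ref 3 -> HIT, frames=[3,4] (faults so far: 4)
  step 7: ref 4 -> HIT, frames=[3,4] (faults so far: 4)
  step 8: ref 1 -> FAULT, evict 3, frames=[1,4] (faults so far: 5)
  step 9: ref 1 -> HIT, frames=[1,4] (faults so far: 5)
  step 10: ref 4 -> HIT, frames=[1,4] (faults so far: 5)
  step 11: ref 4 -> HIT, frames=[1,4] (faults so far: 5)
  Optimal total faults: 5

Answer: 6 5 5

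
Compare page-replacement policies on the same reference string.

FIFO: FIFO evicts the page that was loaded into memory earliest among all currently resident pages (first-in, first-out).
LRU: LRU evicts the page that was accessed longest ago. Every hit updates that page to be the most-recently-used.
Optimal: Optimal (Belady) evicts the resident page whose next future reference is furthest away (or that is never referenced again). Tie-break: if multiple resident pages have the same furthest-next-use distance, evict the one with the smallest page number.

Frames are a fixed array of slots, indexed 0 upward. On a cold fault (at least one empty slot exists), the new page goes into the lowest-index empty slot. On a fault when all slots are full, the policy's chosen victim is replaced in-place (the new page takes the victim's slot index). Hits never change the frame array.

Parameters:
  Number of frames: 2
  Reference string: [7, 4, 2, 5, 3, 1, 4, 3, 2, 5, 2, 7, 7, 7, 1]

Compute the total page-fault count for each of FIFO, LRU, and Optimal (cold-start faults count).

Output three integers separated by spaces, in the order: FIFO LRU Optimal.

--- FIFO ---
  step 0: ref 7 -> FAULT, frames=[7,-] (faults so far: 1)
  step 1: ref 4 -> FAULT, frames=[7,4] (faults so far: 2)
  step 2: ref 2 -> FAULT, evict 7, frames=[2,4] (faults so far: 3)
  step 3: ref 5 -> FAULT, evict 4, frames=[2,5] (faults so far: 4)
  step 4: ref 3 -> FAULT, evict 2, frames=[3,5] (faults so far: 5)
  step 5: ref 1 -> FAULT, evict 5, frames=[3,1] (faults so far: 6)
  step 6: ref 4 -> FAULT, evict 3, frames=[4,1] (faults so far: 7)
  step 7: ref 3 -> FAULT, evict 1, frames=[4,3] (faults so far: 8)
  step 8: ref 2 -> FAULT, evict 4, frames=[2,3] (faults so far: 9)
  step 9: ref 5 -> FAULT, evict 3, frames=[2,5] (faults so far: 10)
  step 10: ref 2 -> HIT, frames=[2,5] (faults so far: 10)
  step 11: ref 7 -> FAULT, evict 2, frames=[7,5] (faults so far: 11)
  step 12: ref 7 -> HIT, frames=[7,5] (faults so far: 11)
  step 13: ref 7 -> HIT, frames=[7,5] (faults so far: 11)
  step 14: ref 1 -> FAULT, evict 5, frames=[7,1] (faults so far: 12)
  FIFO total faults: 12
--- LRU ---
  step 0: ref 7 -> FAULT, frames=[7,-] (faults so far: 1)
  step 1: ref 4 -> FAULT, frames=[7,4] (faults so far: 2)
  step 2: ref 2 -> FAULT, evict 7, frames=[2,4] (faults so far: 3)
  step 3: ref 5 -> FAULT, evict 4, frames=[2,5] (faults so far: 4)
  step 4: ref 3 -> FAULT, evict 2, frames=[3,5] (faults so far: 5)
  step 5: ref 1 -> FAULT, evict 5, frames=[3,1] (faults so far: 6)
  step 6: ref 4 -> FAULT, evict 3, frames=[4,1] (faults so far: 7)
  step 7: ref 3 -> FAULT, evict 1, frames=[4,3] (faults so far: 8)
  step 8: ref 2 -> FAULT, evict 4, frames=[2,3] (faults so far: 9)
  step 9: ref 5 -> FAULT, evict 3, frames=[2,5] (faults so far: 10)
  step 10: ref 2 -> HIT, frames=[2,5] (faults so far: 10)
  step 11: ref 7 -> FAULT, evict 5, frames=[2,7] (faults so far: 11)
  step 12: ref 7 -> HIT, frames=[2,7] (faults so far: 11)
  step 13: ref 7 -> HIT, frames=[2,7] (faults so far: 11)
  step 14: ref 1 -> FAULT, evict 2, frames=[1,7] (faults so far: 12)
  LRU total faults: 12
--- Optimal ---
  step 0: ref 7 -> FAULT, frames=[7,-] (faults so far: 1)
  step 1: ref 4 -> FAULT, frames=[7,4] (faults so far: 2)
  step 2: ref 2 -> FAULT, evict 7, frames=[2,4] (faults so far: 3)
  step 3: ref 5 -> FAULT, evict 2, frames=[5,4] (faults so far: 4)
  step 4: ref 3 -> FAULT, evict 5, frames=[3,4] (faults so far: 5)
  step 5: ref 1 -> FAULT, evict 3, frames=[1,4] (faults so far: 6)
  step 6: ref 4 -> HIT, frames=[1,4] (faults so far: 6)
  step 7: ref 3 -> FAULT, evict 4, frames=[1,3] (faults so far: 7)
  step 8: ref 2 -> FAULT, evict 3, frames=[1,2] (faults so far: 8)
  step 9: ref 5 -> FAULT, evict 1, frames=[5,2] (faults so far: 9)
  step 10: ref 2 -> HIT, frames=[5,2] (faults so far: 9)
  step 11: ref 7 -> FAULT, evict 2, frames=[5,7] (faults so far: 10)
  step 12: ref 7 -> HIT, frames=[5,7] (faults so far: 10)
  step 13: ref 7 -> HIT, frames=[5,7] (faults so far: 10)
  step 14: ref 1 -> FAULT, evict 5, frames=[1,7] (faults so far: 11)
  Optimal total faults: 11

Answer: 12 12 11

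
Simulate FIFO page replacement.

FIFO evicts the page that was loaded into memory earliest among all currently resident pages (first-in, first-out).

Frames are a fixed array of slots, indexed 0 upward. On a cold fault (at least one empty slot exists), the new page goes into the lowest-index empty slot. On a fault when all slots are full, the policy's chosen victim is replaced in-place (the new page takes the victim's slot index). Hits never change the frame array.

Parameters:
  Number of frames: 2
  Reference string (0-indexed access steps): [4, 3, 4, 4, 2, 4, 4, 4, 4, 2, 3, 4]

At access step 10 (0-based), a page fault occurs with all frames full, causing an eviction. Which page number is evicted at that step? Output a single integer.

Step 0: ref 4 -> FAULT, frames=[4,-]
Step 1: ref 3 -> FAULT, frames=[4,3]
Step 2: ref 4 -> HIT, frames=[4,3]
Step 3: ref 4 -> HIT, frames=[4,3]
Step 4: ref 2 -> FAULT, evict 4, frames=[2,3]
Step 5: ref 4 -> FAULT, evict 3, frames=[2,4]
Step 6: ref 4 -> HIT, frames=[2,4]
Step 7: ref 4 -> HIT, frames=[2,4]
Step 8: ref 4 -> HIT, frames=[2,4]
Step 9: ref 2 -> HIT, frames=[2,4]
Step 10: ref 3 -> FAULT, evict 2, frames=[3,4]
At step 10: evicted page 2

Answer: 2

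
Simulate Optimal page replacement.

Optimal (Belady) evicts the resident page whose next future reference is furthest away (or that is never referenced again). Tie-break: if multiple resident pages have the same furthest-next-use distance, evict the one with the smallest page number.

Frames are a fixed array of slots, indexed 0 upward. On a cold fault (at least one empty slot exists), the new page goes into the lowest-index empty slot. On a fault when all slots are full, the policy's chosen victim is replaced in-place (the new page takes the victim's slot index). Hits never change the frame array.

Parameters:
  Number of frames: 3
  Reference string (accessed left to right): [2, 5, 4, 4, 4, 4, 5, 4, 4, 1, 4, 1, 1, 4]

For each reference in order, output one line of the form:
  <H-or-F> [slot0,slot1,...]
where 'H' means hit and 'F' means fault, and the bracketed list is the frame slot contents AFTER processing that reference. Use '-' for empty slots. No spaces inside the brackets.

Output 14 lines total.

F [2,-,-]
F [2,5,-]
F [2,5,4]
H [2,5,4]
H [2,5,4]
H [2,5,4]
H [2,5,4]
H [2,5,4]
H [2,5,4]
F [1,5,4]
H [1,5,4]
H [1,5,4]
H [1,5,4]
H [1,5,4]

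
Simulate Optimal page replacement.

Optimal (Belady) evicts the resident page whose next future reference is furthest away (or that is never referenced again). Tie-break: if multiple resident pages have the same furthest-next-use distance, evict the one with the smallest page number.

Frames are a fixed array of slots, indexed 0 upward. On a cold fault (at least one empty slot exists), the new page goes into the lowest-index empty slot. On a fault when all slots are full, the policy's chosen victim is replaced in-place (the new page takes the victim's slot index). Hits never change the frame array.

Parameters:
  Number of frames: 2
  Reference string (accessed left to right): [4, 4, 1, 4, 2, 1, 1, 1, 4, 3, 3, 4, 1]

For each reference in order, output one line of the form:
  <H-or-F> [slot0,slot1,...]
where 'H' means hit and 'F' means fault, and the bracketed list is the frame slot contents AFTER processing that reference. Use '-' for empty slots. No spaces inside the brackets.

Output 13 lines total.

F [4,-]
H [4,-]
F [4,1]
H [4,1]
F [2,1]
H [2,1]
H [2,1]
H [2,1]
F [4,1]
F [4,3]
H [4,3]
H [4,3]
F [4,1]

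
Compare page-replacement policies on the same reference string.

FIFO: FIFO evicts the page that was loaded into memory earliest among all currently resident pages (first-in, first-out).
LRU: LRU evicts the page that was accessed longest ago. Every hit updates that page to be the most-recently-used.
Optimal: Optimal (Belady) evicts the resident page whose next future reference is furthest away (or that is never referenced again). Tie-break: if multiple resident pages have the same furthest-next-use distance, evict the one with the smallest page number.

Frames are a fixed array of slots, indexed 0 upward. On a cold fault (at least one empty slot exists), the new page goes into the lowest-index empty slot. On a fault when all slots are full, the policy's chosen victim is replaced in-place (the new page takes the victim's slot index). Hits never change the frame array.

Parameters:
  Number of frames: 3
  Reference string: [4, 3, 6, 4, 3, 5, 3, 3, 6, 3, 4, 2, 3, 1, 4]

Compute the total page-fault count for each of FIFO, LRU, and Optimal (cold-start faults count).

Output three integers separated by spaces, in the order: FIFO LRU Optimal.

Answer: 9 9 7

Derivation:
--- FIFO ---
  step 0: ref 4 -> FAULT, frames=[4,-,-] (faults so far: 1)
  step 1: ref 3 -> FAULT, frames=[4,3,-] (faults so far: 2)
  step 2: ref 6 -> FAULT, frames=[4,3,6] (faults so far: 3)
  step 3: ref 4 -> HIT, frames=[4,3,6] (faults so far: 3)
  step 4: ref 3 -> HIT, frames=[4,3,6] (faults so far: 3)
  step 5: ref 5 -> FAULT, evict 4, frames=[5,3,6] (faults so far: 4)
  step 6: ref 3 -> HIT, frames=[5,3,6] (faults so far: 4)
  step 7: ref 3 -> HIT, frames=[5,3,6] (faults so far: 4)
  step 8: ref 6 -> HIT, frames=[5,3,6] (faults so far: 4)
  step 9: ref 3 -> HIT, frames=[5,3,6] (faults so far: 4)
  step 10: ref 4 -> FAULT, evict 3, frames=[5,4,6] (faults so far: 5)
  step 11: ref 2 -> FAULT, evict 6, frames=[5,4,2] (faults so far: 6)
  step 12: ref 3 -> FAULT, evict 5, frames=[3,4,2] (faults so far: 7)
  step 13: ref 1 -> FAULT, evict 4, frames=[3,1,2] (faults so far: 8)
  step 14: ref 4 -> FAULT, evict 2, frames=[3,1,4] (faults so far: 9)
  FIFO total faults: 9
--- LRU ---
  step 0: ref 4 -> FAULT, frames=[4,-,-] (faults so far: 1)
  step 1: ref 3 -> FAULT, frames=[4,3,-] (faults so far: 2)
  step 2: ref 6 -> FAULT, frames=[4,3,6] (faults so far: 3)
  step 3: ref 4 -> HIT, frames=[4,3,6] (faults so far: 3)
  step 4: ref 3 -> HIT, frames=[4,3,6] (faults so far: 3)
  step 5: ref 5 -> FAULT, evict 6, frames=[4,3,5] (faults so far: 4)
  step 6: ref 3 -> HIT, frames=[4,3,5] (faults so far: 4)
  step 7: ref 3 -> HIT, frames=[4,3,5] (faults so far: 4)
  step 8: ref 6 -> FAULT, evict 4, frames=[6,3,5] (faults so far: 5)
  step 9: ref 3 -> HIT, frames=[6,3,5] (faults so far: 5)
  step 10: ref 4 -> FAULT, evict 5, frames=[6,3,4] (faults so far: 6)
  step 11: ref 2 -> FAULT, evict 6, frames=[2,3,4] (faults so far: 7)
  step 12: ref 3 -> HIT, frames=[2,3,4] (faults so far: 7)
  step 13: ref 1 -> FAULT, evict 4, frames=[2,3,1] (faults so far: 8)
  step 14: ref 4 -> FAULT, evict 2, frames=[4,3,1] (faults so far: 9)
  LRU total faults: 9
--- Optimal ---
  step 0: ref 4 -> FAULT, frames=[4,-,-] (faults so far: 1)
  step 1: ref 3 -> FAULT, frames=[4,3,-] (faults so far: 2)
  step 2: ref 6 -> FAULT, frames=[4,3,6] (faults so far: 3)
  step 3: ref 4 -> HIT, frames=[4,3,6] (faults so far: 3)
  step 4: ref 3 -> HIT, frames=[4,3,6] (faults so far: 3)
  step 5: ref 5 -> FAULT, evict 4, frames=[5,3,6] (faults so far: 4)
  step 6: ref 3 -> HIT, frames=[5,3,6] (faults so far: 4)
  step 7: ref 3 -> HIT, frames=[5,3,6] (faults so far: 4)
  step 8: ref 6 -> HIT, frames=[5,3,6] (faults so far: 4)
  step 9: ref 3 -> HIT, frames=[5,3,6] (faults so far: 4)
  step 10: ref 4 -> FAULT, evict 5, frames=[4,3,6] (faults so far: 5)
  step 11: ref 2 -> FAULT, evict 6, frames=[4,3,2] (faults so far: 6)
  step 12: ref 3 -> HIT, frames=[4,3,2] (faults so far: 6)
  step 13: ref 1 -> FAULT, evict 2, frames=[4,3,1] (faults so far: 7)
  step 14: ref 4 -> HIT, frames=[4,3,1] (faults so far: 7)
  Optimal total faults: 7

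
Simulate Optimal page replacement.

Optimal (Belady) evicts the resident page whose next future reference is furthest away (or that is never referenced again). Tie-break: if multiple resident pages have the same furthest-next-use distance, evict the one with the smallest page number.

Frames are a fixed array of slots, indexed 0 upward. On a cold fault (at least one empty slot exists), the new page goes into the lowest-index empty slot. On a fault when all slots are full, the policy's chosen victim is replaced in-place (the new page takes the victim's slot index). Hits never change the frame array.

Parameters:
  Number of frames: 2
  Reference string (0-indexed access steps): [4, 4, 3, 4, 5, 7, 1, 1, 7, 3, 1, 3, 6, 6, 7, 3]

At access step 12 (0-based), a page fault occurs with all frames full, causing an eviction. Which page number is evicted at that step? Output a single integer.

Answer: 1

Derivation:
Step 0: ref 4 -> FAULT, frames=[4,-]
Step 1: ref 4 -> HIT, frames=[4,-]
Step 2: ref 3 -> FAULT, frames=[4,3]
Step 3: ref 4 -> HIT, frames=[4,3]
Step 4: ref 5 -> FAULT, evict 4, frames=[5,3]
Step 5: ref 7 -> FAULT, evict 5, frames=[7,3]
Step 6: ref 1 -> FAULT, evict 3, frames=[7,1]
Step 7: ref 1 -> HIT, frames=[7,1]
Step 8: ref 7 -> HIT, frames=[7,1]
Step 9: ref 3 -> FAULT, evict 7, frames=[3,1]
Step 10: ref 1 -> HIT, frames=[3,1]
Step 11: ref 3 -> HIT, frames=[3,1]
Step 12: ref 6 -> FAULT, evict 1, frames=[3,6]
At step 12: evicted page 1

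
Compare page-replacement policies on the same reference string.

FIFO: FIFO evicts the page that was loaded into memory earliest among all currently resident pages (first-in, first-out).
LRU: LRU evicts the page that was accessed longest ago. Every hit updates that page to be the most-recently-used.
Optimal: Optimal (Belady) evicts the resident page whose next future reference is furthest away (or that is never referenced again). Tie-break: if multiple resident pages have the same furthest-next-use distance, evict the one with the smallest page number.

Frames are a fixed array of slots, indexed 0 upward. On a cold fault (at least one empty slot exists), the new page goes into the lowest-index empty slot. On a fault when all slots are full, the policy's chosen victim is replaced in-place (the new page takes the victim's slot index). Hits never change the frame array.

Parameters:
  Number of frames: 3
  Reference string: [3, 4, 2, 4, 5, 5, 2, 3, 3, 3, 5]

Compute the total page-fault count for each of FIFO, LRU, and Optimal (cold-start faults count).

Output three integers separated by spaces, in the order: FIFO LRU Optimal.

--- FIFO ---
  step 0: ref 3 -> FAULT, frames=[3,-,-] (faults so far: 1)
  step 1: ref 4 -> FAULT, frames=[3,4,-] (faults so far: 2)
  step 2: ref 2 -> FAULT, frames=[3,4,2] (faults so far: 3)
  step 3: ref 4 -> HIT, frames=[3,4,2] (faults so far: 3)
  step 4: ref 5 -> FAULT, evict 3, frames=[5,4,2] (faults so far: 4)
  step 5: ref 5 -> HIT, frames=[5,4,2] (faults so far: 4)
  step 6: ref 2 -> HIT, frames=[5,4,2] (faults so far: 4)
  step 7: ref 3 -> FAULT, evict 4, frames=[5,3,2] (faults so far: 5)
  step 8: ref 3 -> HIT, frames=[5,3,2] (faults so far: 5)
  step 9: ref 3 -> HIT, frames=[5,3,2] (faults so far: 5)
  step 10: ref 5 -> HIT, frames=[5,3,2] (faults so far: 5)
  FIFO total faults: 5
--- LRU ---
  step 0: ref 3 -> FAULT, frames=[3,-,-] (faults so far: 1)
  step 1: ref 4 -> FAULT, frames=[3,4,-] (faults so far: 2)
  step 2: ref 2 -> FAULT, frames=[3,4,2] (faults so far: 3)
  step 3: ref 4 -> HIT, frames=[3,4,2] (faults so far: 3)
  step 4: ref 5 -> FAULT, evict 3, frames=[5,4,2] (faults so far: 4)
  step 5: ref 5 -> HIT, frames=[5,4,2] (faults so far: 4)
  step 6: ref 2 -> HIT, frames=[5,4,2] (faults so far: 4)
  step 7: ref 3 -> FAULT, evict 4, frames=[5,3,2] (faults so far: 5)
  step 8: ref 3 -> HIT, frames=[5,3,2] (faults so far: 5)
  step 9: ref 3 -> HIT, frames=[5,3,2] (faults so far: 5)
  step 10: ref 5 -> HIT, frames=[5,3,2] (faults so far: 5)
  LRU total faults: 5
--- Optimal ---
  step 0: ref 3 -> FAULT, frames=[3,-,-] (faults so far: 1)
  step 1: ref 4 -> FAULT, frames=[3,4,-] (faults so far: 2)
  step 2: ref 2 -> FAULT, frames=[3,4,2] (faults so far: 3)
  step 3: ref 4 -> HIT, frames=[3,4,2] (faults so far: 3)
  step 4: ref 5 -> FAULT, evict 4, frames=[3,5,2] (faults so far: 4)
  step 5: ref 5 -> HIT, frames=[3,5,2] (faults so far: 4)
  step 6: ref 2 -> HIT, frames=[3,5,2] (faults so far: 4)
  step 7: ref 3 -> HIT, frames=[3,5,2] (faults so far: 4)
  step 8: ref 3 -> HIT, frames=[3,5,2] (faults so far: 4)
  step 9: ref 3 -> HIT, frames=[3,5,2] (faults so far: 4)
  step 10: ref 5 -> HIT, frames=[3,5,2] (faults so far: 4)
  Optimal total faults: 4

Answer: 5 5 4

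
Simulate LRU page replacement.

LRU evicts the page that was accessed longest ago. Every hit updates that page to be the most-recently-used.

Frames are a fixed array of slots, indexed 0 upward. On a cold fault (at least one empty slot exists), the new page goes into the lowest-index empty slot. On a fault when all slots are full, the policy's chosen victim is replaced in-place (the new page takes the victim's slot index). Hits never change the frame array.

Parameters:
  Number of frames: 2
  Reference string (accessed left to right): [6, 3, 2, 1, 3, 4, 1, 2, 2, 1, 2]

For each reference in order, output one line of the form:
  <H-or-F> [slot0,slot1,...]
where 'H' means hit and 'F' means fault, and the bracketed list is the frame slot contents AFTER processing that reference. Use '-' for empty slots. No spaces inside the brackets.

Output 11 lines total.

F [6,-]
F [6,3]
F [2,3]
F [2,1]
F [3,1]
F [3,4]
F [1,4]
F [1,2]
H [1,2]
H [1,2]
H [1,2]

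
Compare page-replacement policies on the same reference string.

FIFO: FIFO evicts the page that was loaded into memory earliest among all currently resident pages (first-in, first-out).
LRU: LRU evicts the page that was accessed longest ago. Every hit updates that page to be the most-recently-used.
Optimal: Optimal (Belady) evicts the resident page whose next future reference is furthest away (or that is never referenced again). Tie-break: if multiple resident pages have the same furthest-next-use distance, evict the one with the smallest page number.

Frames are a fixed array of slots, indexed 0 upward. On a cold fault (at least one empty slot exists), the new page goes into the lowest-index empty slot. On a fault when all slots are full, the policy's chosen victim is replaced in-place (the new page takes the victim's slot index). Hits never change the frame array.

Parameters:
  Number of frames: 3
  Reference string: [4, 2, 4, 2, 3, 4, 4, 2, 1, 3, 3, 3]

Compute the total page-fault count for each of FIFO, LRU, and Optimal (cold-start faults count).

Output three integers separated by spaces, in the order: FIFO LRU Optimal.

Answer: 4 5 4

Derivation:
--- FIFO ---
  step 0: ref 4 -> FAULT, frames=[4,-,-] (faults so far: 1)
  step 1: ref 2 -> FAULT, frames=[4,2,-] (faults so far: 2)
  step 2: ref 4 -> HIT, frames=[4,2,-] (faults so far: 2)
  step 3: ref 2 -> HIT, frames=[4,2,-] (faults so far: 2)
  step 4: ref 3 -> FAULT, frames=[4,2,3] (faults so far: 3)
  step 5: ref 4 -> HIT, frames=[4,2,3] (faults so far: 3)
  step 6: ref 4 -> HIT, frames=[4,2,3] (faults so far: 3)
  step 7: ref 2 -> HIT, frames=[4,2,3] (faults so far: 3)
  step 8: ref 1 -> FAULT, evict 4, frames=[1,2,3] (faults so far: 4)
  step 9: ref 3 -> HIT, frames=[1,2,3] (faults so far: 4)
  step 10: ref 3 -> HIT, frames=[1,2,3] (faults so far: 4)
  step 11: ref 3 -> HIT, frames=[1,2,3] (faults so far: 4)
  FIFO total faults: 4
--- LRU ---
  step 0: ref 4 -> FAULT, frames=[4,-,-] (faults so far: 1)
  step 1: ref 2 -> FAULT, frames=[4,2,-] (faults so far: 2)
  step 2: ref 4 -> HIT, frames=[4,2,-] (faults so far: 2)
  step 3: ref 2 -> HIT, frames=[4,2,-] (faults so far: 2)
  step 4: ref 3 -> FAULT, frames=[4,2,3] (faults so far: 3)
  step 5: ref 4 -> HIT, frames=[4,2,3] (faults so far: 3)
  step 6: ref 4 -> HIT, frames=[4,2,3] (faults so far: 3)
  step 7: ref 2 -> HIT, frames=[4,2,3] (faults so far: 3)
  step 8: ref 1 -> FAULT, evict 3, frames=[4,2,1] (faults so far: 4)
  step 9: ref 3 -> FAULT, evict 4, frames=[3,2,1] (faults so far: 5)
  step 10: ref 3 -> HIT, frames=[3,2,1] (faults so far: 5)
  step 11: ref 3 -> HIT, frames=[3,2,1] (faults so far: 5)
  LRU total faults: 5
--- Optimal ---
  step 0: ref 4 -> FAULT, frames=[4,-,-] (faults so far: 1)
  step 1: ref 2 -> FAULT, frames=[4,2,-] (faults so far: 2)
  step 2: ref 4 -> HIT, frames=[4,2,-] (faults so far: 2)
  step 3: ref 2 -> HIT, frames=[4,2,-] (faults so far: 2)
  step 4: ref 3 -> FAULT, frames=[4,2,3] (faults so far: 3)
  step 5: ref 4 -> HIT, frames=[4,2,3] (faults so far: 3)
  step 6: ref 4 -> HIT, frames=[4,2,3] (faults so far: 3)
  step 7: ref 2 -> HIT, frames=[4,2,3] (faults so far: 3)
  step 8: ref 1 -> FAULT, evict 2, frames=[4,1,3] (faults so far: 4)
  step 9: ref 3 -> HIT, frames=[4,1,3] (faults so far: 4)
  step 10: ref 3 -> HIT, frames=[4,1,3] (faults so far: 4)
  step 11: ref 3 -> HIT, frames=[4,1,3] (faults so far: 4)
  Optimal total faults: 4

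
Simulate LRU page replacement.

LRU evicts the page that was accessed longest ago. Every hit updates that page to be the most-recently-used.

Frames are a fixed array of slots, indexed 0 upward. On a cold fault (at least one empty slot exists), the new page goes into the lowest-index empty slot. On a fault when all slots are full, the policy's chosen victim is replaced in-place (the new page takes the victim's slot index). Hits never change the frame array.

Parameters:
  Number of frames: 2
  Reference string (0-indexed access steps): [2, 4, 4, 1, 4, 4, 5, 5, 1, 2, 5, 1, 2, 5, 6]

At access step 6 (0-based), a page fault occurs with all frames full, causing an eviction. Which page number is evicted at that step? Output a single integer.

Step 0: ref 2 -> FAULT, frames=[2,-]
Step 1: ref 4 -> FAULT, frames=[2,4]
Step 2: ref 4 -> HIT, frames=[2,4]
Step 3: ref 1 -> FAULT, evict 2, frames=[1,4]
Step 4: ref 4 -> HIT, frames=[1,4]
Step 5: ref 4 -> HIT, frames=[1,4]
Step 6: ref 5 -> FAULT, evict 1, frames=[5,4]
At step 6: evicted page 1

Answer: 1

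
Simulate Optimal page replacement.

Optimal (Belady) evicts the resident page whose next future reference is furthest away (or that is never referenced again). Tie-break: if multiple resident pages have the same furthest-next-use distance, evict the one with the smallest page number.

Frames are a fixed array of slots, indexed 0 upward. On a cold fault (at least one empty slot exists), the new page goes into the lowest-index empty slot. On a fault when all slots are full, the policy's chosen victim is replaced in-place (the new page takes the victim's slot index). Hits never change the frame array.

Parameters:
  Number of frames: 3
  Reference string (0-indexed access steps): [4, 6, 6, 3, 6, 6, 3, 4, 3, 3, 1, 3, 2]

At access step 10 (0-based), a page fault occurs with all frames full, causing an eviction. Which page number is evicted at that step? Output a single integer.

Answer: 4

Derivation:
Step 0: ref 4 -> FAULT, frames=[4,-,-]
Step 1: ref 6 -> FAULT, frames=[4,6,-]
Step 2: ref 6 -> HIT, frames=[4,6,-]
Step 3: ref 3 -> FAULT, frames=[4,6,3]
Step 4: ref 6 -> HIT, frames=[4,6,3]
Step 5: ref 6 -> HIT, frames=[4,6,3]
Step 6: ref 3 -> HIT, frames=[4,6,3]
Step 7: ref 4 -> HIT, frames=[4,6,3]
Step 8: ref 3 -> HIT, frames=[4,6,3]
Step 9: ref 3 -> HIT, frames=[4,6,3]
Step 10: ref 1 -> FAULT, evict 4, frames=[1,6,3]
At step 10: evicted page 4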